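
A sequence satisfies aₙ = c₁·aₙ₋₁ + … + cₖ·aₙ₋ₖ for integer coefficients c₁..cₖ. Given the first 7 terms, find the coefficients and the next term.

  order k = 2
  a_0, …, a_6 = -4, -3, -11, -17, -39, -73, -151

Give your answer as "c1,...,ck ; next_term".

  a_2 = 1·-3 + 2·-4 = -11
  a_3 = 1·-11 + 2·-3 = -17
  a_4 = 1·-17 + 2·-11 = -39
  a_5 = 1·-39 + 2·-17 = -73
  a_6 = 1·-73 + 2·-39 = -151
  a_7 = 1·-151 + 2·-73 = -297

1,2 ; -297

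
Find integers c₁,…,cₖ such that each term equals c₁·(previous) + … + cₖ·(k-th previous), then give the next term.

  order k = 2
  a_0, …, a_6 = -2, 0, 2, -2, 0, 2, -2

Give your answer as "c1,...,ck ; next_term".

-1,-1 ; 0

  a_2 = -1·0 + -1·-2 = 2
  a_3 = -1·2 + -1·0 = -2
  a_4 = -1·-2 + -1·2 = 0
  a_5 = -1·0 + -1·-2 = 2
  a_6 = -1·2 + -1·0 = -2
  a_7 = -1·-2 + -1·2 = 0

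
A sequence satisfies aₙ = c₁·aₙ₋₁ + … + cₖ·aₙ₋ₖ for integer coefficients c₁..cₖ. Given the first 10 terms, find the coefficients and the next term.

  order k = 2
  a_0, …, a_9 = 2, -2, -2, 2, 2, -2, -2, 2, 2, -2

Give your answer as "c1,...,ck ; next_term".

  a_2 = 0·-2 + -1·2 = -2
  a_3 = 0·-2 + -1·-2 = 2
  a_4 = 0·2 + -1·-2 = 2
  a_5 = 0·2 + -1·2 = -2
  a_6 = 0·-2 + -1·2 = -2
  a_7 = 0·-2 + -1·-2 = 2
  a_8 = 0·2 + -1·-2 = 2
  a_9 = 0·2 + -1·2 = -2
  a_10 = 0·-2 + -1·2 = -2

0,-1 ; -2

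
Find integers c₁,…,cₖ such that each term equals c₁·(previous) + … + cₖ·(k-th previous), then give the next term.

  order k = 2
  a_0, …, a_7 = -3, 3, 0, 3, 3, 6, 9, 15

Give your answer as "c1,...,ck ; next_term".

  a_2 = 1·3 + 1·-3 = 0
  a_3 = 1·0 + 1·3 = 3
  a_4 = 1·3 + 1·0 = 3
  a_5 = 1·3 + 1·3 = 6
  a_6 = 1·6 + 1·3 = 9
  a_7 = 1·9 + 1·6 = 15
  a_8 = 1·15 + 1·9 = 24

1,1 ; 24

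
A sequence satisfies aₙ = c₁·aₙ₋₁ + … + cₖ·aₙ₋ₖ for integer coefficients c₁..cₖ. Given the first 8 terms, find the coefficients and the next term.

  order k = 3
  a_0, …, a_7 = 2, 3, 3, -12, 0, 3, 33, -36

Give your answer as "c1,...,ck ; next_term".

-1,-1,-3 ; -6

  a_3 = -1·3 + -1·3 + -3·2 = -12
  a_4 = -1·-12 + -1·3 + -3·3 = 0
  a_5 = -1·0 + -1·-12 + -3·3 = 3
  a_6 = -1·3 + -1·0 + -3·-12 = 33
  a_7 = -1·33 + -1·3 + -3·0 = -36
  a_8 = -1·-36 + -1·33 + -3·3 = -6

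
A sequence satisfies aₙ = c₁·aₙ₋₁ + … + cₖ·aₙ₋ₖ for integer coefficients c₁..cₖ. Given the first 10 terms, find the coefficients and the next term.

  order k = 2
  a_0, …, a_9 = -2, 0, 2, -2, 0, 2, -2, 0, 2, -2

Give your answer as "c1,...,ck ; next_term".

-1,-1 ; 0

  a_2 = -1·0 + -1·-2 = 2
  a_3 = -1·2 + -1·0 = -2
  a_4 = -1·-2 + -1·2 = 0
  a_5 = -1·0 + -1·-2 = 2
  a_6 = -1·2 + -1·0 = -2
  a_7 = -1·-2 + -1·2 = 0
  a_8 = -1·0 + -1·-2 = 2
  a_9 = -1·2 + -1·0 = -2
  a_10 = -1·-2 + -1·2 = 0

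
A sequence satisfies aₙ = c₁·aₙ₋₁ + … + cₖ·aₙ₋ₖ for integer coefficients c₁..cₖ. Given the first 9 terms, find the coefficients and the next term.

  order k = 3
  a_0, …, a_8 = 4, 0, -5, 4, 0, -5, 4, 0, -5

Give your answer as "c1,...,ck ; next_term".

0,0,1 ; 4

  a_3 = 0·-5 + 0·0 + 1·4 = 4
  a_4 = 0·4 + 0·-5 + 1·0 = 0
  a_5 = 0·0 + 0·4 + 1·-5 = -5
  a_6 = 0·-5 + 0·0 + 1·4 = 4
  a_7 = 0·4 + 0·-5 + 1·0 = 0
  a_8 = 0·0 + 0·4 + 1·-5 = -5
  a_9 = 0·-5 + 0·0 + 1·4 = 4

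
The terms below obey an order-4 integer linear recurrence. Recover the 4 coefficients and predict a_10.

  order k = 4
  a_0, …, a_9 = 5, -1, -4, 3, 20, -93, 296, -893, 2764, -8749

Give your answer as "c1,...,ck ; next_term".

  a_4 = -4·3 + -3·-4 + 0·-1 + 4·5 = 20
  a_5 = -4·20 + -3·3 + 0·-4 + 4·-1 = -93
  a_6 = -4·-93 + -3·20 + 0·3 + 4·-4 = 296
  a_7 = -4·296 + -3·-93 + 0·20 + 4·3 = -893
  a_8 = -4·-893 + -3·296 + 0·-93 + 4·20 = 2764
  a_9 = -4·2764 + -3·-893 + 0·296 + 4·-93 = -8749
  a_10 = -4·-8749 + -3·2764 + 0·-893 + 4·296 = 27888

-4,-3,0,4 ; 27888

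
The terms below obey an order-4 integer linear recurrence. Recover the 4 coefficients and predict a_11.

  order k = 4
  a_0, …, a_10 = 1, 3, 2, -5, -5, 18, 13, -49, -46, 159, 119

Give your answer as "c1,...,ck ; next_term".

  a_4 = -1·-5 + -2·2 + -3·3 + 3·1 = -5
  a_5 = -1·-5 + -2·-5 + -3·2 + 3·3 = 18
  a_6 = -1·18 + -2·-5 + -3·-5 + 3·2 = 13
  a_7 = -1·13 + -2·18 + -3·-5 + 3·-5 = -49
  a_8 = -1·-49 + -2·13 + -3·18 + 3·-5 = -46
  a_9 = -1·-46 + -2·-49 + -3·13 + 3·18 = 159
  a_10 = -1·159 + -2·-46 + -3·-49 + 3·13 = 119
  a_11 = -1·119 + -2·159 + -3·-46 + 3·-49 = -446

-1,-2,-3,3 ; -446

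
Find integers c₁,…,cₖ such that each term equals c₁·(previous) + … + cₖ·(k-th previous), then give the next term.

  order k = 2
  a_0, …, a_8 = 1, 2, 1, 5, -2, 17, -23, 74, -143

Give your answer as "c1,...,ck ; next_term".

-1,3 ; 365

  a_2 = -1·2 + 3·1 = 1
  a_3 = -1·1 + 3·2 = 5
  a_4 = -1·5 + 3·1 = -2
  a_5 = -1·-2 + 3·5 = 17
  a_6 = -1·17 + 3·-2 = -23
  a_7 = -1·-23 + 3·17 = 74
  a_8 = -1·74 + 3·-23 = -143
  a_9 = -1·-143 + 3·74 = 365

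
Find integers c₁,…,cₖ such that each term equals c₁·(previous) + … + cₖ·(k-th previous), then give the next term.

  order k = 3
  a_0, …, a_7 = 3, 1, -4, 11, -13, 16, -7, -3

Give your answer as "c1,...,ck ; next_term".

  a_3 = -1·-4 + 1·1 + 2·3 = 11
  a_4 = -1·11 + 1·-4 + 2·1 = -13
  a_5 = -1·-13 + 1·11 + 2·-4 = 16
  a_6 = -1·16 + 1·-13 + 2·11 = -7
  a_7 = -1·-7 + 1·16 + 2·-13 = -3
  a_8 = -1·-3 + 1·-7 + 2·16 = 28

-1,1,2 ; 28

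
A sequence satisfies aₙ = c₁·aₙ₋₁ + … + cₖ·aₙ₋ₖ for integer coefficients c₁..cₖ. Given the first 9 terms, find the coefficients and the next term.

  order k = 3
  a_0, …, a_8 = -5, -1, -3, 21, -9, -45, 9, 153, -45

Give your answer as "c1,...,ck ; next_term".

-1,-3,-3 ; -441

  a_3 = -1·-3 + -3·-1 + -3·-5 = 21
  a_4 = -1·21 + -3·-3 + -3·-1 = -9
  a_5 = -1·-9 + -3·21 + -3·-3 = -45
  a_6 = -1·-45 + -3·-9 + -3·21 = 9
  a_7 = -1·9 + -3·-45 + -3·-9 = 153
  a_8 = -1·153 + -3·9 + -3·-45 = -45
  a_9 = -1·-45 + -3·153 + -3·9 = -441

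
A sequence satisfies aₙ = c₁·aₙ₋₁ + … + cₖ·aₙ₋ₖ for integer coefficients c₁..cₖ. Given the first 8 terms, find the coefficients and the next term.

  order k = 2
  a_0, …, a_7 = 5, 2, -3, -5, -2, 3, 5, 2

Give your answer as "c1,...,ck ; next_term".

1,-1 ; -3

  a_2 = 1·2 + -1·5 = -3
  a_3 = 1·-3 + -1·2 = -5
  a_4 = 1·-5 + -1·-3 = -2
  a_5 = 1·-2 + -1·-5 = 3
  a_6 = 1·3 + -1·-2 = 5
  a_7 = 1·5 + -1·3 = 2
  a_8 = 1·2 + -1·5 = -3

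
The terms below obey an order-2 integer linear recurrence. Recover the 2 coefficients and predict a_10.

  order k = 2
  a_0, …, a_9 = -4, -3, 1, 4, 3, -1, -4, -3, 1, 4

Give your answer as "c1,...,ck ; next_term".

  a_2 = 1·-3 + -1·-4 = 1
  a_3 = 1·1 + -1·-3 = 4
  a_4 = 1·4 + -1·1 = 3
  a_5 = 1·3 + -1·4 = -1
  a_6 = 1·-1 + -1·3 = -4
  a_7 = 1·-4 + -1·-1 = -3
  a_8 = 1·-3 + -1·-4 = 1
  a_9 = 1·1 + -1·-3 = 4
  a_10 = 1·4 + -1·1 = 3

1,-1 ; 3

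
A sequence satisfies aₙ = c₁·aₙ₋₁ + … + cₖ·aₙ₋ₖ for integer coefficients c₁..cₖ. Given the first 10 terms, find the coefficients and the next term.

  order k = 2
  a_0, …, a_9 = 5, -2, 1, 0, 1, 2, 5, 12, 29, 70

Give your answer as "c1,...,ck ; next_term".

2,1 ; 169

  a_2 = 2·-2 + 1·5 = 1
  a_3 = 2·1 + 1·-2 = 0
  a_4 = 2·0 + 1·1 = 1
  a_5 = 2·1 + 1·0 = 2
  a_6 = 2·2 + 1·1 = 5
  a_7 = 2·5 + 1·2 = 12
  a_8 = 2·12 + 1·5 = 29
  a_9 = 2·29 + 1·12 = 70
  a_10 = 2·70 + 1·29 = 169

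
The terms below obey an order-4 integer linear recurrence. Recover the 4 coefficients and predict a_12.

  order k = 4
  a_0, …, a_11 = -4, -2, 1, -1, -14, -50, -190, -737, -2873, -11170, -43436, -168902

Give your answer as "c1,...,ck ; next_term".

3,3,1,3 ; -656803

  a_4 = 3·-1 + 3·1 + 1·-2 + 3·-4 = -14
  a_5 = 3·-14 + 3·-1 + 1·1 + 3·-2 = -50
  a_6 = 3·-50 + 3·-14 + 1·-1 + 3·1 = -190
  a_7 = 3·-190 + 3·-50 + 1·-14 + 3·-1 = -737
  a_8 = 3·-737 + 3·-190 + 1·-50 + 3·-14 = -2873
  a_9 = 3·-2873 + 3·-737 + 1·-190 + 3·-50 = -11170
  a_10 = 3·-11170 + 3·-2873 + 1·-737 + 3·-190 = -43436
  a_11 = 3·-43436 + 3·-11170 + 1·-2873 + 3·-737 = -168902
  a_12 = 3·-168902 + 3·-43436 + 1·-11170 + 3·-2873 = -656803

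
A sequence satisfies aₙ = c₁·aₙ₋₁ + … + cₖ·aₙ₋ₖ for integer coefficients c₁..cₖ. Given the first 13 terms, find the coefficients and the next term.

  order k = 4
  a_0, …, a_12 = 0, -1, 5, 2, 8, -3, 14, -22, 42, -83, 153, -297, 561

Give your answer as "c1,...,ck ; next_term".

  a_4 = -1·2 + 2·5 + 0·-1 + -1·0 = 8
  a_5 = -1·8 + 2·2 + 0·5 + -1·-1 = -3
  a_6 = -1·-3 + 2·8 + 0·2 + -1·5 = 14
  a_7 = -1·14 + 2·-3 + 0·8 + -1·2 = -22
  a_8 = -1·-22 + 2·14 + 0·-3 + -1·8 = 42
  a_9 = -1·42 + 2·-22 + 0·14 + -1·-3 = -83
  a_10 = -1·-83 + 2·42 + 0·-22 + -1·14 = 153
  a_11 = -1·153 + 2·-83 + 0·42 + -1·-22 = -297
  a_12 = -1·-297 + 2·153 + 0·-83 + -1·42 = 561
  a_13 = -1·561 + 2·-297 + 0·153 + -1·-83 = -1072

-1,2,0,-1 ; -1072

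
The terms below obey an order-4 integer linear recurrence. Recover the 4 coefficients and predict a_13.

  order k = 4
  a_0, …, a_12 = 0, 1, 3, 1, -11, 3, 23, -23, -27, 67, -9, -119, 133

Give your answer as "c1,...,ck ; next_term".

  a_4 = -1·1 + -3·3 + -1·1 + -2·0 = -11
  a_5 = -1·-11 + -3·1 + -1·3 + -2·1 = 3
  a_6 = -1·3 + -3·-11 + -1·1 + -2·3 = 23
  a_7 = -1·23 + -3·3 + -1·-11 + -2·1 = -23
  a_8 = -1·-23 + -3·23 + -1·3 + -2·-11 = -27
  a_9 = -1·-27 + -3·-23 + -1·23 + -2·3 = 67
  a_10 = -1·67 + -3·-27 + -1·-23 + -2·23 = -9
  a_11 = -1·-9 + -3·67 + -1·-27 + -2·-23 = -119
  a_12 = -1·-119 + -3·-9 + -1·67 + -2·-27 = 133
  a_13 = -1·133 + -3·-119 + -1·-9 + -2·67 = 99

-1,-3,-1,-2 ; 99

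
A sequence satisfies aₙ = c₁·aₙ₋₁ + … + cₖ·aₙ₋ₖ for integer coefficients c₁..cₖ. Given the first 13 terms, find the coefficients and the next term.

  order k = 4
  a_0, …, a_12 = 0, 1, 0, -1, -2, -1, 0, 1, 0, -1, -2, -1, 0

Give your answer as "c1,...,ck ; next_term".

1,0,-1,1 ; 1

  a_4 = 1·-1 + 0·0 + -1·1 + 1·0 = -2
  a_5 = 1·-2 + 0·-1 + -1·0 + 1·1 = -1
  a_6 = 1·-1 + 0·-2 + -1·-1 + 1·0 = 0
  a_7 = 1·0 + 0·-1 + -1·-2 + 1·-1 = 1
  a_8 = 1·1 + 0·0 + -1·-1 + 1·-2 = 0
  a_9 = 1·0 + 0·1 + -1·0 + 1·-1 = -1
  a_10 = 1·-1 + 0·0 + -1·1 + 1·0 = -2
  a_11 = 1·-2 + 0·-1 + -1·0 + 1·1 = -1
  a_12 = 1·-1 + 0·-2 + -1·-1 + 1·0 = 0
  a_13 = 1·0 + 0·-1 + -1·-2 + 1·-1 = 1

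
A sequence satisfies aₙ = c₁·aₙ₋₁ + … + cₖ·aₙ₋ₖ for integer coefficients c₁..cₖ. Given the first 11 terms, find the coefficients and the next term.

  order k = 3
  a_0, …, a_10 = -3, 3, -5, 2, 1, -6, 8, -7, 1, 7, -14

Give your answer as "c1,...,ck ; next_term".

  a_3 = -1·-5 + 0·3 + 1·-3 = 2
  a_4 = -1·2 + 0·-5 + 1·3 = 1
  a_5 = -1·1 + 0·2 + 1·-5 = -6
  a_6 = -1·-6 + 0·1 + 1·2 = 8
  a_7 = -1·8 + 0·-6 + 1·1 = -7
  a_8 = -1·-7 + 0·8 + 1·-6 = 1
  a_9 = -1·1 + 0·-7 + 1·8 = 7
  a_10 = -1·7 + 0·1 + 1·-7 = -14
  a_11 = -1·-14 + 0·7 + 1·1 = 15

-1,0,1 ; 15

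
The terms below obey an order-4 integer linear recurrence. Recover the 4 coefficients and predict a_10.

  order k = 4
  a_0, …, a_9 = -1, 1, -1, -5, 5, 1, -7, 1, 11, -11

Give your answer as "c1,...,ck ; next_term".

-1,-1,0,1 ; -7

  a_4 = -1·-5 + -1·-1 + 0·1 + 1·-1 = 5
  a_5 = -1·5 + -1·-5 + 0·-1 + 1·1 = 1
  a_6 = -1·1 + -1·5 + 0·-5 + 1·-1 = -7
  a_7 = -1·-7 + -1·1 + 0·5 + 1·-5 = 1
  a_8 = -1·1 + -1·-7 + 0·1 + 1·5 = 11
  a_9 = -1·11 + -1·1 + 0·-7 + 1·1 = -11
  a_10 = -1·-11 + -1·11 + 0·1 + 1·-7 = -7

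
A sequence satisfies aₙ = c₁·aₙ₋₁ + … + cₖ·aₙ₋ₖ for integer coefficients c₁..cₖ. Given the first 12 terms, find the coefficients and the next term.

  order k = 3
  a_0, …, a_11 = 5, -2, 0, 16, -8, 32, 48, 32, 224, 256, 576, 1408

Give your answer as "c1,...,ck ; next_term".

0,2,4 ; 2176

  a_3 = 0·0 + 2·-2 + 4·5 = 16
  a_4 = 0·16 + 2·0 + 4·-2 = -8
  a_5 = 0·-8 + 2·16 + 4·0 = 32
  a_6 = 0·32 + 2·-8 + 4·16 = 48
  a_7 = 0·48 + 2·32 + 4·-8 = 32
  a_8 = 0·32 + 2·48 + 4·32 = 224
  a_9 = 0·224 + 2·32 + 4·48 = 256
  a_10 = 0·256 + 2·224 + 4·32 = 576
  a_11 = 0·576 + 2·256 + 4·224 = 1408
  a_12 = 0·1408 + 2·576 + 4·256 = 2176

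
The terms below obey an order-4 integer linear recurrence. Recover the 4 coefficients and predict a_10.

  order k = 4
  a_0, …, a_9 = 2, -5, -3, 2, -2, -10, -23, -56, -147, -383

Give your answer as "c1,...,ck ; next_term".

2,1,1,1 ; -992

  a_4 = 2·2 + 1·-3 + 1·-5 + 1·2 = -2
  a_5 = 2·-2 + 1·2 + 1·-3 + 1·-5 = -10
  a_6 = 2·-10 + 1·-2 + 1·2 + 1·-3 = -23
  a_7 = 2·-23 + 1·-10 + 1·-2 + 1·2 = -56
  a_8 = 2·-56 + 1·-23 + 1·-10 + 1·-2 = -147
  a_9 = 2·-147 + 1·-56 + 1·-23 + 1·-10 = -383
  a_10 = 2·-383 + 1·-147 + 1·-56 + 1·-23 = -992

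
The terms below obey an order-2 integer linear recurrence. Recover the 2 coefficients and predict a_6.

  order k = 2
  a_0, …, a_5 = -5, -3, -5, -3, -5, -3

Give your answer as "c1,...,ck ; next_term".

  a_2 = 0·-3 + 1·-5 = -5
  a_3 = 0·-5 + 1·-3 = -3
  a_4 = 0·-3 + 1·-5 = -5
  a_5 = 0·-5 + 1·-3 = -3
  a_6 = 0·-3 + 1·-5 = -5

0,1 ; -5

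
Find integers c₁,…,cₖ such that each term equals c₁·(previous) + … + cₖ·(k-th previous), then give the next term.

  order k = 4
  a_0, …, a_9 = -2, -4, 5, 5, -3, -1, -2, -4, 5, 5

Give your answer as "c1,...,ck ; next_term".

  a_4 = 0·5 + -1·5 + 0·-4 + -1·-2 = -3
  a_5 = 0·-3 + -1·5 + 0·5 + -1·-4 = -1
  a_6 = 0·-1 + -1·-3 + 0·5 + -1·5 = -2
  a_7 = 0·-2 + -1·-1 + 0·-3 + -1·5 = -4
  a_8 = 0·-4 + -1·-2 + 0·-1 + -1·-3 = 5
  a_9 = 0·5 + -1·-4 + 0·-2 + -1·-1 = 5
  a_10 = 0·5 + -1·5 + 0·-4 + -1·-2 = -3

0,-1,0,-1 ; -3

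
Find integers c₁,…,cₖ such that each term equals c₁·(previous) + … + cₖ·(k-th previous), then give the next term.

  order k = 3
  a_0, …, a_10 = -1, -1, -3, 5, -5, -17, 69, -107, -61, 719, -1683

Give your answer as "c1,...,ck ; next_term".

  a_3 = -2·-3 + -3·-1 + 4·-1 = 5
  a_4 = -2·5 + -3·-3 + 4·-1 = -5
  a_5 = -2·-5 + -3·5 + 4·-3 = -17
  a_6 = -2·-17 + -3·-5 + 4·5 = 69
  a_7 = -2·69 + -3·-17 + 4·-5 = -107
  a_8 = -2·-107 + -3·69 + 4·-17 = -61
  a_9 = -2·-61 + -3·-107 + 4·69 = 719
  a_10 = -2·719 + -3·-61 + 4·-107 = -1683
  a_11 = -2·-1683 + -3·719 + 4·-61 = 965

-2,-3,4 ; 965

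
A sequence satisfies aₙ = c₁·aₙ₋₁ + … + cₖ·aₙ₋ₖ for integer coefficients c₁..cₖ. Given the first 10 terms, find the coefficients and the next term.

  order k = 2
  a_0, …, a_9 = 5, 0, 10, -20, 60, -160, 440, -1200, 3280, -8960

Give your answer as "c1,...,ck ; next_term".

  a_2 = -2·0 + 2·5 = 10
  a_3 = -2·10 + 2·0 = -20
  a_4 = -2·-20 + 2·10 = 60
  a_5 = -2·60 + 2·-20 = -160
  a_6 = -2·-160 + 2·60 = 440
  a_7 = -2·440 + 2·-160 = -1200
  a_8 = -2·-1200 + 2·440 = 3280
  a_9 = -2·3280 + 2·-1200 = -8960
  a_10 = -2·-8960 + 2·3280 = 24480

-2,2 ; 24480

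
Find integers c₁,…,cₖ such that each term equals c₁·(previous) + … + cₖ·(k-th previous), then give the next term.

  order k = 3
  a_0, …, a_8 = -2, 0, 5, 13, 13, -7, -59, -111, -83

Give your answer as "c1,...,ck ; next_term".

1,0,-4 ; 153

  a_3 = 1·5 + 0·0 + -4·-2 = 13
  a_4 = 1·13 + 0·5 + -4·0 = 13
  a_5 = 1·13 + 0·13 + -4·5 = -7
  a_6 = 1·-7 + 0·13 + -4·13 = -59
  a_7 = 1·-59 + 0·-7 + -4·13 = -111
  a_8 = 1·-111 + 0·-59 + -4·-7 = -83
  a_9 = 1·-83 + 0·-111 + -4·-59 = 153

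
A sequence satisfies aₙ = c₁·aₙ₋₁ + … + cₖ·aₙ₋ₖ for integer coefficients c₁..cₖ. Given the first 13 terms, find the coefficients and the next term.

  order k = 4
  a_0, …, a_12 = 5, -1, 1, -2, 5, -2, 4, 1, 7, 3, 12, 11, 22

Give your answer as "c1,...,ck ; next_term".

0,1,1,1 ; 26

  a_4 = 0·-2 + 1·1 + 1·-1 + 1·5 = 5
  a_5 = 0·5 + 1·-2 + 1·1 + 1·-1 = -2
  a_6 = 0·-2 + 1·5 + 1·-2 + 1·1 = 4
  a_7 = 0·4 + 1·-2 + 1·5 + 1·-2 = 1
  a_8 = 0·1 + 1·4 + 1·-2 + 1·5 = 7
  a_9 = 0·7 + 1·1 + 1·4 + 1·-2 = 3
  a_10 = 0·3 + 1·7 + 1·1 + 1·4 = 12
  a_11 = 0·12 + 1·3 + 1·7 + 1·1 = 11
  a_12 = 0·11 + 1·12 + 1·3 + 1·7 = 22
  a_13 = 0·22 + 1·11 + 1·12 + 1·3 = 26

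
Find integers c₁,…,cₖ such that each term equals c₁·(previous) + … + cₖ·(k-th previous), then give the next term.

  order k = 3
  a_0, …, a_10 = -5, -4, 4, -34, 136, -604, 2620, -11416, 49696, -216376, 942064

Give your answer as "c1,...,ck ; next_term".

  a_3 = -4·4 + 2·-4 + 2·-5 = -34
  a_4 = -4·-34 + 2·4 + 2·-4 = 136
  a_5 = -4·136 + 2·-34 + 2·4 = -604
  a_6 = -4·-604 + 2·136 + 2·-34 = 2620
  a_7 = -4·2620 + 2·-604 + 2·136 = -11416
  a_8 = -4·-11416 + 2·2620 + 2·-604 = 49696
  a_9 = -4·49696 + 2·-11416 + 2·2620 = -216376
  a_10 = -4·-216376 + 2·49696 + 2·-11416 = 942064
  a_11 = -4·942064 + 2·-216376 + 2·49696 = -4101616

-4,2,2 ; -4101616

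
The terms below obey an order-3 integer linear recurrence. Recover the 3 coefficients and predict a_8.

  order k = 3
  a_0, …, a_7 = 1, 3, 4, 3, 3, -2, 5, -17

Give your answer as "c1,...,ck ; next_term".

-1,3,-2 ; 36

  a_3 = -1·4 + 3·3 + -2·1 = 3
  a_4 = -1·3 + 3·4 + -2·3 = 3
  a_5 = -1·3 + 3·3 + -2·4 = -2
  a_6 = -1·-2 + 3·3 + -2·3 = 5
  a_7 = -1·5 + 3·-2 + -2·3 = -17
  a_8 = -1·-17 + 3·5 + -2·-2 = 36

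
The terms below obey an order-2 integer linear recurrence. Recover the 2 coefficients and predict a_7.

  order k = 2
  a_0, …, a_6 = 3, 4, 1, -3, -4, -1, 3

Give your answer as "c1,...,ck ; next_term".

  a_2 = 1·4 + -1·3 = 1
  a_3 = 1·1 + -1·4 = -3
  a_4 = 1·-3 + -1·1 = -4
  a_5 = 1·-4 + -1·-3 = -1
  a_6 = 1·-1 + -1·-4 = 3
  a_7 = 1·3 + -1·-1 = 4

1,-1 ; 4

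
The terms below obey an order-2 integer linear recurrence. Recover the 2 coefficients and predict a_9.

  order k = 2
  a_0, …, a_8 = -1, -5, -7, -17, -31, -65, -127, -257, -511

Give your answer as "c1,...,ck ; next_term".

  a_2 = 1·-5 + 2·-1 = -7
  a_3 = 1·-7 + 2·-5 = -17
  a_4 = 1·-17 + 2·-7 = -31
  a_5 = 1·-31 + 2·-17 = -65
  a_6 = 1·-65 + 2·-31 = -127
  a_7 = 1·-127 + 2·-65 = -257
  a_8 = 1·-257 + 2·-127 = -511
  a_9 = 1·-511 + 2·-257 = -1025

1,2 ; -1025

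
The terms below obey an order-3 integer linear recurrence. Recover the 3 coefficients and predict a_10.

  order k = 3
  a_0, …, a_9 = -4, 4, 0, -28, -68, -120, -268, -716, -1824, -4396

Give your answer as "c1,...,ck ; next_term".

  a_3 = 3·0 + -3·4 + 4·-4 = -28
  a_4 = 3·-28 + -3·0 + 4·4 = -68
  a_5 = 3·-68 + -3·-28 + 4·0 = -120
  a_6 = 3·-120 + -3·-68 + 4·-28 = -268
  a_7 = 3·-268 + -3·-120 + 4·-68 = -716
  a_8 = 3·-716 + -3·-268 + 4·-120 = -1824
  a_9 = 3·-1824 + -3·-716 + 4·-268 = -4396
  a_10 = 3·-4396 + -3·-1824 + 4·-716 = -10580

3,-3,4 ; -10580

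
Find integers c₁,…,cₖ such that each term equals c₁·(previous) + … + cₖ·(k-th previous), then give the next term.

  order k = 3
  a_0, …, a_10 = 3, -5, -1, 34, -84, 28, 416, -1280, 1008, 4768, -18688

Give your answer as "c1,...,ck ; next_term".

-2,-4,4 ; 22336

  a_3 = -2·-1 + -4·-5 + 4·3 = 34
  a_4 = -2·34 + -4·-1 + 4·-5 = -84
  a_5 = -2·-84 + -4·34 + 4·-1 = 28
  a_6 = -2·28 + -4·-84 + 4·34 = 416
  a_7 = -2·416 + -4·28 + 4·-84 = -1280
  a_8 = -2·-1280 + -4·416 + 4·28 = 1008
  a_9 = -2·1008 + -4·-1280 + 4·416 = 4768
  a_10 = -2·4768 + -4·1008 + 4·-1280 = -18688
  a_11 = -2·-18688 + -4·4768 + 4·1008 = 22336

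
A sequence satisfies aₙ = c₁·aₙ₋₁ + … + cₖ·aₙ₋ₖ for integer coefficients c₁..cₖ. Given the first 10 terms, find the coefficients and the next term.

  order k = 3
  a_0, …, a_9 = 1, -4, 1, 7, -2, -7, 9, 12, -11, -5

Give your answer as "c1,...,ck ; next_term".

1,-1,2 ; 30

  a_3 = 1·1 + -1·-4 + 2·1 = 7
  a_4 = 1·7 + -1·1 + 2·-4 = -2
  a_5 = 1·-2 + -1·7 + 2·1 = -7
  a_6 = 1·-7 + -1·-2 + 2·7 = 9
  a_7 = 1·9 + -1·-7 + 2·-2 = 12
  a_8 = 1·12 + -1·9 + 2·-7 = -11
  a_9 = 1·-11 + -1·12 + 2·9 = -5
  a_10 = 1·-5 + -1·-11 + 2·12 = 30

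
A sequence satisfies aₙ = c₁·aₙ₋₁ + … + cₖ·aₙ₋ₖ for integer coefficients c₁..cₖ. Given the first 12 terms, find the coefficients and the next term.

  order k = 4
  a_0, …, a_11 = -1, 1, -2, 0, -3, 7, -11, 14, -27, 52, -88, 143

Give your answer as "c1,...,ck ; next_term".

-1,0,-1,2 ; -249

  a_4 = -1·0 + 0·-2 + -1·1 + 2·-1 = -3
  a_5 = -1·-3 + 0·0 + -1·-2 + 2·1 = 7
  a_6 = -1·7 + 0·-3 + -1·0 + 2·-2 = -11
  a_7 = -1·-11 + 0·7 + -1·-3 + 2·0 = 14
  a_8 = -1·14 + 0·-11 + -1·7 + 2·-3 = -27
  a_9 = -1·-27 + 0·14 + -1·-11 + 2·7 = 52
  a_10 = -1·52 + 0·-27 + -1·14 + 2·-11 = -88
  a_11 = -1·-88 + 0·52 + -1·-27 + 2·14 = 143
  a_12 = -1·143 + 0·-88 + -1·52 + 2·-27 = -249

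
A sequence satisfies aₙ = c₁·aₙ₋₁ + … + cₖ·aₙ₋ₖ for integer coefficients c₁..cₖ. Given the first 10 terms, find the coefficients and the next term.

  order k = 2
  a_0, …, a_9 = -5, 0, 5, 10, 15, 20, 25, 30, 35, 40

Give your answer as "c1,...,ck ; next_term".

  a_2 = 2·0 + -1·-5 = 5
  a_3 = 2·5 + -1·0 = 10
  a_4 = 2·10 + -1·5 = 15
  a_5 = 2·15 + -1·10 = 20
  a_6 = 2·20 + -1·15 = 25
  a_7 = 2·25 + -1·20 = 30
  a_8 = 2·30 + -1·25 = 35
  a_9 = 2·35 + -1·30 = 40
  a_10 = 2·40 + -1·35 = 45

2,-1 ; 45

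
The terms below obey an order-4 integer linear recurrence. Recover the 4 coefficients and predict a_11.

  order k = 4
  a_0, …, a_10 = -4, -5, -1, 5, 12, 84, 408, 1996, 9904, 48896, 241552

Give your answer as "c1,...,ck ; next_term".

4,4,4,-4 ; 1193424

  a_4 = 4·5 + 4·-1 + 4·-5 + -4·-4 = 12
  a_5 = 4·12 + 4·5 + 4·-1 + -4·-5 = 84
  a_6 = 4·84 + 4·12 + 4·5 + -4·-1 = 408
  a_7 = 4·408 + 4·84 + 4·12 + -4·5 = 1996
  a_8 = 4·1996 + 4·408 + 4·84 + -4·12 = 9904
  a_9 = 4·9904 + 4·1996 + 4·408 + -4·84 = 48896
  a_10 = 4·48896 + 4·9904 + 4·1996 + -4·408 = 241552
  a_11 = 4·241552 + 4·48896 + 4·9904 + -4·1996 = 1193424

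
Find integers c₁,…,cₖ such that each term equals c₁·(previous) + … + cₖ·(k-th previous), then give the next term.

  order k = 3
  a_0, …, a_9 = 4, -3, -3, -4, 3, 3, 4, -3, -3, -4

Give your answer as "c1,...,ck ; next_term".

0,0,-1 ; 3

  a_3 = 0·-3 + 0·-3 + -1·4 = -4
  a_4 = 0·-4 + 0·-3 + -1·-3 = 3
  a_5 = 0·3 + 0·-4 + -1·-3 = 3
  a_6 = 0·3 + 0·3 + -1·-4 = 4
  a_7 = 0·4 + 0·3 + -1·3 = -3
  a_8 = 0·-3 + 0·4 + -1·3 = -3
  a_9 = 0·-3 + 0·-3 + -1·4 = -4
  a_10 = 0·-4 + 0·-3 + -1·-3 = 3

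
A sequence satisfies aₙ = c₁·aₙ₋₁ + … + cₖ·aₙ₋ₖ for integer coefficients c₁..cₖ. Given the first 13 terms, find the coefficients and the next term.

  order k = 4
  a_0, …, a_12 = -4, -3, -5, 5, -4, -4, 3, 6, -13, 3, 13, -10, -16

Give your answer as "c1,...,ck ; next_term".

-1,-1,0,1 ; 29

  a_4 = -1·5 + -1·-5 + 0·-3 + 1·-4 = -4
  a_5 = -1·-4 + -1·5 + 0·-5 + 1·-3 = -4
  a_6 = -1·-4 + -1·-4 + 0·5 + 1·-5 = 3
  a_7 = -1·3 + -1·-4 + 0·-4 + 1·5 = 6
  a_8 = -1·6 + -1·3 + 0·-4 + 1·-4 = -13
  a_9 = -1·-13 + -1·6 + 0·3 + 1·-4 = 3
  a_10 = -1·3 + -1·-13 + 0·6 + 1·3 = 13
  a_11 = -1·13 + -1·3 + 0·-13 + 1·6 = -10
  a_12 = -1·-10 + -1·13 + 0·3 + 1·-13 = -16
  a_13 = -1·-16 + -1·-10 + 0·13 + 1·3 = 29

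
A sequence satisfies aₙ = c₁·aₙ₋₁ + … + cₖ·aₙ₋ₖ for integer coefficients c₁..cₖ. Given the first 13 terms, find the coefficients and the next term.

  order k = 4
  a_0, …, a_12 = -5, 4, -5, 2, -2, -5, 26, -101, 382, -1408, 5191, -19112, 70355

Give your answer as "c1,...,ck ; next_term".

  a_4 = -3·2 + 3·-5 + 1·4 + -3·-5 = -2
  a_5 = -3·-2 + 3·2 + 1·-5 + -3·4 = -5
  a_6 = -3·-5 + 3·-2 + 1·2 + -3·-5 = 26
  a_7 = -3·26 + 3·-5 + 1·-2 + -3·2 = -101
  a_8 = -3·-101 + 3·26 + 1·-5 + -3·-2 = 382
  a_9 = -3·382 + 3·-101 + 1·26 + -3·-5 = -1408
  a_10 = -3·-1408 + 3·382 + 1·-101 + -3·26 = 5191
  a_11 = -3·5191 + 3·-1408 + 1·382 + -3·-101 = -19112
  a_12 = -3·-19112 + 3·5191 + 1·-1408 + -3·382 = 70355
  a_13 = -3·70355 + 3·-19112 + 1·5191 + -3·-1408 = -258986

-3,3,1,-3 ; -258986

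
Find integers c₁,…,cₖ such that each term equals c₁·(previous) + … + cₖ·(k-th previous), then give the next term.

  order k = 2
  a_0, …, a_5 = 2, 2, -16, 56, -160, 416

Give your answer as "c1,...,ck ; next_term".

-4,-4 ; -1024

  a_2 = -4·2 + -4·2 = -16
  a_3 = -4·-16 + -4·2 = 56
  a_4 = -4·56 + -4·-16 = -160
  a_5 = -4·-160 + -4·56 = 416
  a_6 = -4·416 + -4·-160 = -1024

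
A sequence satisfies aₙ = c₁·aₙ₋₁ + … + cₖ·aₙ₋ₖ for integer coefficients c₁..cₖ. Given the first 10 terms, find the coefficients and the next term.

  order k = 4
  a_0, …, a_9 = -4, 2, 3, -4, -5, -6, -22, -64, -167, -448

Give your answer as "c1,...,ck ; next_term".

2,1,2,1 ; -1213

  a_4 = 2·-4 + 1·3 + 2·2 + 1·-4 = -5
  a_5 = 2·-5 + 1·-4 + 2·3 + 1·2 = -6
  a_6 = 2·-6 + 1·-5 + 2·-4 + 1·3 = -22
  a_7 = 2·-22 + 1·-6 + 2·-5 + 1·-4 = -64
  a_8 = 2·-64 + 1·-22 + 2·-6 + 1·-5 = -167
  a_9 = 2·-167 + 1·-64 + 2·-22 + 1·-6 = -448
  a_10 = 2·-448 + 1·-167 + 2·-64 + 1·-22 = -1213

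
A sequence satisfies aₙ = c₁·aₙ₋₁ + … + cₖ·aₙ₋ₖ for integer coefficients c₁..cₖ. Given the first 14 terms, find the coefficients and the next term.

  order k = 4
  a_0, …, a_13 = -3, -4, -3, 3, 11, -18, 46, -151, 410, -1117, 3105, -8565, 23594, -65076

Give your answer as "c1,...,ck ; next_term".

  a_4 = -3·3 + -1·-3 + -2·-4 + -3·-3 = 11
  a_5 = -3·11 + -1·3 + -2·-3 + -3·-4 = -18
  a_6 = -3·-18 + -1·11 + -2·3 + -3·-3 = 46
  a_7 = -3·46 + -1·-18 + -2·11 + -3·3 = -151
  a_8 = -3·-151 + -1·46 + -2·-18 + -3·11 = 410
  a_9 = -3·410 + -1·-151 + -2·46 + -3·-18 = -1117
  a_10 = -3·-1117 + -1·410 + -2·-151 + -3·46 = 3105
  a_11 = -3·3105 + -1·-1117 + -2·410 + -3·-151 = -8565
  a_12 = -3·-8565 + -1·3105 + -2·-1117 + -3·410 = 23594
  a_13 = -3·23594 + -1·-8565 + -2·3105 + -3·-1117 = -65076
  a_14 = -3·-65076 + -1·23594 + -2·-8565 + -3·3105 = 179449

-3,-1,-2,-3 ; 179449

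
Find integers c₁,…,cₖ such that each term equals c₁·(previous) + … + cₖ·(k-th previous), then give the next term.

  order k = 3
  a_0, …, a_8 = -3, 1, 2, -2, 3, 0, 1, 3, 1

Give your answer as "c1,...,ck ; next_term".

0,1,1 ; 4

  a_3 = 0·2 + 1·1 + 1·-3 = -2
  a_4 = 0·-2 + 1·2 + 1·1 = 3
  a_5 = 0·3 + 1·-2 + 1·2 = 0
  a_6 = 0·0 + 1·3 + 1·-2 = 1
  a_7 = 0·1 + 1·0 + 1·3 = 3
  a_8 = 0·3 + 1·1 + 1·0 = 1
  a_9 = 0·1 + 1·3 + 1·1 = 4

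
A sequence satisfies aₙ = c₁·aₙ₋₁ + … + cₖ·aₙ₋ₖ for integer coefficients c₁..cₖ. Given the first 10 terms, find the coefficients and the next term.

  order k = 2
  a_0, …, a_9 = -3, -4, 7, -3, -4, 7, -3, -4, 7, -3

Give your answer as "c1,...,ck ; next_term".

  a_2 = -1·-4 + -1·-3 = 7
  a_3 = -1·7 + -1·-4 = -3
  a_4 = -1·-3 + -1·7 = -4
  a_5 = -1·-4 + -1·-3 = 7
  a_6 = -1·7 + -1·-4 = -3
  a_7 = -1·-3 + -1·7 = -4
  a_8 = -1·-4 + -1·-3 = 7
  a_9 = -1·7 + -1·-4 = -3
  a_10 = -1·-3 + -1·7 = -4

-1,-1 ; -4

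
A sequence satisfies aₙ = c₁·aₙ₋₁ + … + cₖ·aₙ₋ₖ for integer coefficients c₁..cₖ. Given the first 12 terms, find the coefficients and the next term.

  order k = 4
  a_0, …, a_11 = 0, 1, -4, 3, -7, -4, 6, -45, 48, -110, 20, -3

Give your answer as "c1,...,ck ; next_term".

-1,2,4,-1 ; -445

  a_4 = -1·3 + 2·-4 + 4·1 + -1·0 = -7
  a_5 = -1·-7 + 2·3 + 4·-4 + -1·1 = -4
  a_6 = -1·-4 + 2·-7 + 4·3 + -1·-4 = 6
  a_7 = -1·6 + 2·-4 + 4·-7 + -1·3 = -45
  a_8 = -1·-45 + 2·6 + 4·-4 + -1·-7 = 48
  a_9 = -1·48 + 2·-45 + 4·6 + -1·-4 = -110
  a_10 = -1·-110 + 2·48 + 4·-45 + -1·6 = 20
  a_11 = -1·20 + 2·-110 + 4·48 + -1·-45 = -3
  a_12 = -1·-3 + 2·20 + 4·-110 + -1·48 = -445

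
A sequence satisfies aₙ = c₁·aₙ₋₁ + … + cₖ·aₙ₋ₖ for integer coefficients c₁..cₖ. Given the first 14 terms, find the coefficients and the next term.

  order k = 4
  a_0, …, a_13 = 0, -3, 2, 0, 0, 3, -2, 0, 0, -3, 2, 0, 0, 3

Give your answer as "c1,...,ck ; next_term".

0,0,0,-1 ; -2

  a_4 = 0·0 + 0·2 + 0·-3 + -1·0 = 0
  a_5 = 0·0 + 0·0 + 0·2 + -1·-3 = 3
  a_6 = 0·3 + 0·0 + 0·0 + -1·2 = -2
  a_7 = 0·-2 + 0·3 + 0·0 + -1·0 = 0
  a_8 = 0·0 + 0·-2 + 0·3 + -1·0 = 0
  a_9 = 0·0 + 0·0 + 0·-2 + -1·3 = -3
  a_10 = 0·-3 + 0·0 + 0·0 + -1·-2 = 2
  a_11 = 0·2 + 0·-3 + 0·0 + -1·0 = 0
  a_12 = 0·0 + 0·2 + 0·-3 + -1·0 = 0
  a_13 = 0·0 + 0·0 + 0·2 + -1·-3 = 3
  a_14 = 0·3 + 0·0 + 0·0 + -1·2 = -2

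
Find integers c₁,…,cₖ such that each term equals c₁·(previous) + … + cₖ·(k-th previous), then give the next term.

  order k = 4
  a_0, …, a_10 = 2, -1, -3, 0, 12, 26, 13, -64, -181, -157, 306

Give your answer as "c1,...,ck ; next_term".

  a_4 = 2·0 + -3·-3 + -1·-1 + 1·2 = 12
  a_5 = 2·12 + -3·0 + -1·-3 + 1·-1 = 26
  a_6 = 2·26 + -3·12 + -1·0 + 1·-3 = 13
  a_7 = 2·13 + -3·26 + -1·12 + 1·0 = -64
  a_8 = 2·-64 + -3·13 + -1·26 + 1·12 = -181
  a_9 = 2·-181 + -3·-64 + -1·13 + 1·26 = -157
  a_10 = 2·-157 + -3·-181 + -1·-64 + 1·13 = 306
  a_11 = 2·306 + -3·-157 + -1·-181 + 1·-64 = 1200

2,-3,-1,1 ; 1200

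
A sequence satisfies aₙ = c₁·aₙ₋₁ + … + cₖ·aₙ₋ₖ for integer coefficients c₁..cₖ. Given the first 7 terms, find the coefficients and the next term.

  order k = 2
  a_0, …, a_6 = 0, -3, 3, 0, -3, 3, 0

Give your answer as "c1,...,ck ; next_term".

-1,-1 ; -3

  a_2 = -1·-3 + -1·0 = 3
  a_3 = -1·3 + -1·-3 = 0
  a_4 = -1·0 + -1·3 = -3
  a_5 = -1·-3 + -1·0 = 3
  a_6 = -1·3 + -1·-3 = 0
  a_7 = -1·0 + -1·3 = -3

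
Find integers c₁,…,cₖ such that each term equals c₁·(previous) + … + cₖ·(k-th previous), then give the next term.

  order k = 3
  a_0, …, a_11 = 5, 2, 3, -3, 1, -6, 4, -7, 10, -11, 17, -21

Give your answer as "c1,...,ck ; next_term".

0,1,-1 ; 28

  a_3 = 0·3 + 1·2 + -1·5 = -3
  a_4 = 0·-3 + 1·3 + -1·2 = 1
  a_5 = 0·1 + 1·-3 + -1·3 = -6
  a_6 = 0·-6 + 1·1 + -1·-3 = 4
  a_7 = 0·4 + 1·-6 + -1·1 = -7
  a_8 = 0·-7 + 1·4 + -1·-6 = 10
  a_9 = 0·10 + 1·-7 + -1·4 = -11
  a_10 = 0·-11 + 1·10 + -1·-7 = 17
  a_11 = 0·17 + 1·-11 + -1·10 = -21
  a_12 = 0·-21 + 1·17 + -1·-11 = 28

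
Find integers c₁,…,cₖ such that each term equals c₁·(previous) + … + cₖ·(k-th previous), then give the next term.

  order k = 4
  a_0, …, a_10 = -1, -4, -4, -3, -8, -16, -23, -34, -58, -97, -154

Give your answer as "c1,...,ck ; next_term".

  a_4 = 1·-3 + 0·-4 + 1·-4 + 1·-1 = -8
  a_5 = 1·-8 + 0·-3 + 1·-4 + 1·-4 = -16
  a_6 = 1·-16 + 0·-8 + 1·-3 + 1·-4 = -23
  a_7 = 1·-23 + 0·-16 + 1·-8 + 1·-3 = -34
  a_8 = 1·-34 + 0·-23 + 1·-16 + 1·-8 = -58
  a_9 = 1·-58 + 0·-34 + 1·-23 + 1·-16 = -97
  a_10 = 1·-97 + 0·-58 + 1·-34 + 1·-23 = -154
  a_11 = 1·-154 + 0·-97 + 1·-58 + 1·-34 = -246

1,0,1,1 ; -246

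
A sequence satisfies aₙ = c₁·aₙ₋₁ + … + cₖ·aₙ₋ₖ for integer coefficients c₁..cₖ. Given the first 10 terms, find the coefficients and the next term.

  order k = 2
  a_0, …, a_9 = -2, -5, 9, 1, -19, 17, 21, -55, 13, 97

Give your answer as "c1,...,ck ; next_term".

-1,-2 ; -123

  a_2 = -1·-5 + -2·-2 = 9
  a_3 = -1·9 + -2·-5 = 1
  a_4 = -1·1 + -2·9 = -19
  a_5 = -1·-19 + -2·1 = 17
  a_6 = -1·17 + -2·-19 = 21
  a_7 = -1·21 + -2·17 = -55
  a_8 = -1·-55 + -2·21 = 13
  a_9 = -1·13 + -2·-55 = 97
  a_10 = -1·97 + -2·13 = -123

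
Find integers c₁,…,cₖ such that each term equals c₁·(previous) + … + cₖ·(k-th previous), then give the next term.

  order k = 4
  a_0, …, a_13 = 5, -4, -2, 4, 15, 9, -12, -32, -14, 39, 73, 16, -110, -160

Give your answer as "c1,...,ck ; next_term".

1,-1,-1,1 ; 7

  a_4 = 1·4 + -1·-2 + -1·-4 + 1·5 = 15
  a_5 = 1·15 + -1·4 + -1·-2 + 1·-4 = 9
  a_6 = 1·9 + -1·15 + -1·4 + 1·-2 = -12
  a_7 = 1·-12 + -1·9 + -1·15 + 1·4 = -32
  a_8 = 1·-32 + -1·-12 + -1·9 + 1·15 = -14
  a_9 = 1·-14 + -1·-32 + -1·-12 + 1·9 = 39
  a_10 = 1·39 + -1·-14 + -1·-32 + 1·-12 = 73
  a_11 = 1·73 + -1·39 + -1·-14 + 1·-32 = 16
  a_12 = 1·16 + -1·73 + -1·39 + 1·-14 = -110
  a_13 = 1·-110 + -1·16 + -1·73 + 1·39 = -160
  a_14 = 1·-160 + -1·-110 + -1·16 + 1·73 = 7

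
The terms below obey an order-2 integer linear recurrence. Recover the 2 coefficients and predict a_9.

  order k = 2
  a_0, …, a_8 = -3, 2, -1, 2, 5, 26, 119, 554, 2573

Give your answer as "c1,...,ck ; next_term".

  a_2 = 4·2 + 3·-3 = -1
  a_3 = 4·-1 + 3·2 = 2
  a_4 = 4·2 + 3·-1 = 5
  a_5 = 4·5 + 3·2 = 26
  a_6 = 4·26 + 3·5 = 119
  a_7 = 4·119 + 3·26 = 554
  a_8 = 4·554 + 3·119 = 2573
  a_9 = 4·2573 + 3·554 = 11954

4,3 ; 11954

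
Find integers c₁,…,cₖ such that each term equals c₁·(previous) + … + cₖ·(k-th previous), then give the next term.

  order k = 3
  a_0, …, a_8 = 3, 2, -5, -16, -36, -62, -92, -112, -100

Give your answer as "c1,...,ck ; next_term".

2,0,-2 ; -16

  a_3 = 2·-5 + 0·2 + -2·3 = -16
  a_4 = 2·-16 + 0·-5 + -2·2 = -36
  a_5 = 2·-36 + 0·-16 + -2·-5 = -62
  a_6 = 2·-62 + 0·-36 + -2·-16 = -92
  a_7 = 2·-92 + 0·-62 + -2·-36 = -112
  a_8 = 2·-112 + 0·-92 + -2·-62 = -100
  a_9 = 2·-100 + 0·-112 + -2·-92 = -16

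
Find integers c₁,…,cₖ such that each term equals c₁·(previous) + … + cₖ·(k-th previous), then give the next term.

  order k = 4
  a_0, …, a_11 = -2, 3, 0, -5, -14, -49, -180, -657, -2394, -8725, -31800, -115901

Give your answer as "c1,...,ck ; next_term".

3,2,1,1 ; -422422

  a_4 = 3·-5 + 2·0 + 1·3 + 1·-2 = -14
  a_5 = 3·-14 + 2·-5 + 1·0 + 1·3 = -49
  a_6 = 3·-49 + 2·-14 + 1·-5 + 1·0 = -180
  a_7 = 3·-180 + 2·-49 + 1·-14 + 1·-5 = -657
  a_8 = 3·-657 + 2·-180 + 1·-49 + 1·-14 = -2394
  a_9 = 3·-2394 + 2·-657 + 1·-180 + 1·-49 = -8725
  a_10 = 3·-8725 + 2·-2394 + 1·-657 + 1·-180 = -31800
  a_11 = 3·-31800 + 2·-8725 + 1·-2394 + 1·-657 = -115901
  a_12 = 3·-115901 + 2·-31800 + 1·-8725 + 1·-2394 = -422422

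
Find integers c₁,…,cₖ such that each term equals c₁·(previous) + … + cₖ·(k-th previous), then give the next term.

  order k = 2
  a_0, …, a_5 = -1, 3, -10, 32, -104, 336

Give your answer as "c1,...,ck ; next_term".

  a_2 = -2·3 + 4·-1 = -10
  a_3 = -2·-10 + 4·3 = 32
  a_4 = -2·32 + 4·-10 = -104
  a_5 = -2·-104 + 4·32 = 336
  a_6 = -2·336 + 4·-104 = -1088

-2,4 ; -1088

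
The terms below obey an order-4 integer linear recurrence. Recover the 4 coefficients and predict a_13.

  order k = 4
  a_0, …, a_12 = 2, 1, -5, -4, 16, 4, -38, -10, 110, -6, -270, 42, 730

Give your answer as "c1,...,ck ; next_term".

  a_4 = -1·-4 + -2·-5 + -2·1 + 2·2 = 16
  a_5 = -1·16 + -2·-4 + -2·-5 + 2·1 = 4
  a_6 = -1·4 + -2·16 + -2·-4 + 2·-5 = -38
  a_7 = -1·-38 + -2·4 + -2·16 + 2·-4 = -10
  a_8 = -1·-10 + -2·-38 + -2·4 + 2·16 = 110
  a_9 = -1·110 + -2·-10 + -2·-38 + 2·4 = -6
  a_10 = -1·-6 + -2·110 + -2·-10 + 2·-38 = -270
  a_11 = -1·-270 + -2·-6 + -2·110 + 2·-10 = 42
  a_12 = -1·42 + -2·-270 + -2·-6 + 2·110 = 730
  a_13 = -1·730 + -2·42 + -2·-270 + 2·-6 = -286

-1,-2,-2,2 ; -286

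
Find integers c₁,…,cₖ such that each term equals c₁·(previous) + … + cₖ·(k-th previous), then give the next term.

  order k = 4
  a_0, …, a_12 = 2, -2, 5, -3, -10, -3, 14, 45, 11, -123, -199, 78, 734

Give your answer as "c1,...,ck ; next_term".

0,-2,-3,-3 ; 810

  a_4 = 0·-3 + -2·5 + -3·-2 + -3·2 = -10
  a_5 = 0·-10 + -2·-3 + -3·5 + -3·-2 = -3
  a_6 = 0·-3 + -2·-10 + -3·-3 + -3·5 = 14
  a_7 = 0·14 + -2·-3 + -3·-10 + -3·-3 = 45
  a_8 = 0·45 + -2·14 + -3·-3 + -3·-10 = 11
  a_9 = 0·11 + -2·45 + -3·14 + -3·-3 = -123
  a_10 = 0·-123 + -2·11 + -3·45 + -3·14 = -199
  a_11 = 0·-199 + -2·-123 + -3·11 + -3·45 = 78
  a_12 = 0·78 + -2·-199 + -3·-123 + -3·11 = 734
  a_13 = 0·734 + -2·78 + -3·-199 + -3·-123 = 810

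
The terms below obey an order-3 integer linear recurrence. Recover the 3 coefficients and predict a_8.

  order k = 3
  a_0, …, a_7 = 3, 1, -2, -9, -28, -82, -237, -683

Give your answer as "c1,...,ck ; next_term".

3,0,-1 ; -1967

  a_3 = 3·-2 + 0·1 + -1·3 = -9
  a_4 = 3·-9 + 0·-2 + -1·1 = -28
  a_5 = 3·-28 + 0·-9 + -1·-2 = -82
  a_6 = 3·-82 + 0·-28 + -1·-9 = -237
  a_7 = 3·-237 + 0·-82 + -1·-28 = -683
  a_8 = 3·-683 + 0·-237 + -1·-82 = -1967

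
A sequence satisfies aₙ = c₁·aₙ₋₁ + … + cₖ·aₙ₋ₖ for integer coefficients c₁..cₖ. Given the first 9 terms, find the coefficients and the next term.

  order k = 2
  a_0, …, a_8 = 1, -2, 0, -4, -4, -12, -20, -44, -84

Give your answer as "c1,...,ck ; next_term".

  a_2 = 1·-2 + 2·1 = 0
  a_3 = 1·0 + 2·-2 = -4
  a_4 = 1·-4 + 2·0 = -4
  a_5 = 1·-4 + 2·-4 = -12
  a_6 = 1·-12 + 2·-4 = -20
  a_7 = 1·-20 + 2·-12 = -44
  a_8 = 1·-44 + 2·-20 = -84
  a_9 = 1·-84 + 2·-44 = -172

1,2 ; -172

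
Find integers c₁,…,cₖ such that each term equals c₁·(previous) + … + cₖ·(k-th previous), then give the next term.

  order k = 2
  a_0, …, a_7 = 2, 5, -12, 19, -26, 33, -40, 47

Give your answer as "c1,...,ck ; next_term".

  a_2 = -2·5 + -1·2 = -12
  a_3 = -2·-12 + -1·5 = 19
  a_4 = -2·19 + -1·-12 = -26
  a_5 = -2·-26 + -1·19 = 33
  a_6 = -2·33 + -1·-26 = -40
  a_7 = -2·-40 + -1·33 = 47
  a_8 = -2·47 + -1·-40 = -54

-2,-1 ; -54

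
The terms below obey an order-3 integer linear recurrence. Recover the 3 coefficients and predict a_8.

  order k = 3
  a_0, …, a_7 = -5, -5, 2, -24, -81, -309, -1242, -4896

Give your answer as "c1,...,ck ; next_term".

3,3,3 ; -19341

  a_3 = 3·2 + 3·-5 + 3·-5 = -24
  a_4 = 3·-24 + 3·2 + 3·-5 = -81
  a_5 = 3·-81 + 3·-24 + 3·2 = -309
  a_6 = 3·-309 + 3·-81 + 3·-24 = -1242
  a_7 = 3·-1242 + 3·-309 + 3·-81 = -4896
  a_8 = 3·-4896 + 3·-1242 + 3·-309 = -19341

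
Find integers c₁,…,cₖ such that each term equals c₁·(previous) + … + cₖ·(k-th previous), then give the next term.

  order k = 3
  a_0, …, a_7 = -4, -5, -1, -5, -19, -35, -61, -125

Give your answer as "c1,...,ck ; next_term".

  a_3 = 2·-1 + -1·-5 + 2·-4 = -5
  a_4 = 2·-5 + -1·-1 + 2·-5 = -19
  a_5 = 2·-19 + -1·-5 + 2·-1 = -35
  a_6 = 2·-35 + -1·-19 + 2·-5 = -61
  a_7 = 2·-61 + -1·-35 + 2·-19 = -125
  a_8 = 2·-125 + -1·-61 + 2·-35 = -259

2,-1,2 ; -259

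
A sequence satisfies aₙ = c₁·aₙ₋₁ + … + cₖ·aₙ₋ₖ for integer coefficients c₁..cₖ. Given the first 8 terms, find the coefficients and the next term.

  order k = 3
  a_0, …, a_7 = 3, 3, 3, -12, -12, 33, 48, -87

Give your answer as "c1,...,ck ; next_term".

0,-3,-1 ; -177

  a_3 = 0·3 + -3·3 + -1·3 = -12
  a_4 = 0·-12 + -3·3 + -1·3 = -12
  a_5 = 0·-12 + -3·-12 + -1·3 = 33
  a_6 = 0·33 + -3·-12 + -1·-12 = 48
  a_7 = 0·48 + -3·33 + -1·-12 = -87
  a_8 = 0·-87 + -3·48 + -1·33 = -177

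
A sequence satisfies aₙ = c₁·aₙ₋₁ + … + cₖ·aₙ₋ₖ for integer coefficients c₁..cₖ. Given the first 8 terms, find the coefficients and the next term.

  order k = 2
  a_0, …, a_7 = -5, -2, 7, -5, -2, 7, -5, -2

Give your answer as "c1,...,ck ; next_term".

-1,-1 ; 7

  a_2 = -1·-2 + -1·-5 = 7
  a_3 = -1·7 + -1·-2 = -5
  a_4 = -1·-5 + -1·7 = -2
  a_5 = -1·-2 + -1·-5 = 7
  a_6 = -1·7 + -1·-2 = -5
  a_7 = -1·-5 + -1·7 = -2
  a_8 = -1·-2 + -1·-5 = 7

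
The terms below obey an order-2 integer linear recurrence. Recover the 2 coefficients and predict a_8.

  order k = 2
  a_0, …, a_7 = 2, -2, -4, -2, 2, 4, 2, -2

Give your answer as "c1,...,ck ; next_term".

1,-1 ; -4

  a_2 = 1·-2 + -1·2 = -4
  a_3 = 1·-4 + -1·-2 = -2
  a_4 = 1·-2 + -1·-4 = 2
  a_5 = 1·2 + -1·-2 = 4
  a_6 = 1·4 + -1·2 = 2
  a_7 = 1·2 + -1·4 = -2
  a_8 = 1·-2 + -1·2 = -4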